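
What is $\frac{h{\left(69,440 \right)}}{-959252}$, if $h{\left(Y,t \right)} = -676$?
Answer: $\frac{169}{239813} \approx 0.00070472$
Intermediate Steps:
$\frac{h{\left(69,440 \right)}}{-959252} = - \frac{676}{-959252} = \left(-676\right) \left(- \frac{1}{959252}\right) = \frac{169}{239813}$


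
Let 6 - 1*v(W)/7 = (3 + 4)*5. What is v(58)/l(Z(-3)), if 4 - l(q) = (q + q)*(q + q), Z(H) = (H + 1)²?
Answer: 203/60 ≈ 3.3833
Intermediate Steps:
Z(H) = (1 + H)²
v(W) = -203 (v(W) = 42 - 7*(3 + 4)*5 = 42 - 49*5 = 42 - 7*35 = 42 - 245 = -203)
l(q) = 4 - 4*q² (l(q) = 4 - (q + q)*(q + q) = 4 - 2*q*2*q = 4 - 4*q²)
v(58)/l(Z(-3)) = -203/(4 - 4*(1 - 3)⁴) = -203/(4 - 4*((-2)²)²) = -203/(4 - 4*4²) = -203/(4 - 4*16) = -203/(4 - 64) = -203/(-60) = -203*(-1/60) = 203/60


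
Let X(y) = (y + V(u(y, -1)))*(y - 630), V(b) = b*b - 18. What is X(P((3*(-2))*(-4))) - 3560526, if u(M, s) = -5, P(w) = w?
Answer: -3579312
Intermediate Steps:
V(b) = -18 + b² (V(b) = b² - 18 = -18 + b²)
X(y) = (-630 + y)*(7 + y) (X(y) = (y + (-18 + (-5)²))*(y - 630) = (y + (-18 + 25))*(-630 + y) = (y + 7)*(-630 + y) = (7 + y)*(-630 + y) = (-630 + y)*(7 + y))
X(P((3*(-2))*(-4))) - 3560526 = (-4410 + ((3*(-2))*(-4))² - 623*3*(-2)*(-4)) - 3560526 = (-4410 + (-6*(-4))² - (-3738)*(-4)) - 3560526 = (-4410 + 24² - 623*24) - 3560526 = (-4410 + 576 - 14952) - 3560526 = -18786 - 3560526 = -3579312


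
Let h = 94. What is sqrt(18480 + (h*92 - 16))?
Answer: 2*sqrt(6778) ≈ 164.66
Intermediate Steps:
sqrt(18480 + (h*92 - 16)) = sqrt(18480 + (94*92 - 16)) = sqrt(18480 + (8648 - 16)) = sqrt(18480 + 8632) = sqrt(27112) = 2*sqrt(6778)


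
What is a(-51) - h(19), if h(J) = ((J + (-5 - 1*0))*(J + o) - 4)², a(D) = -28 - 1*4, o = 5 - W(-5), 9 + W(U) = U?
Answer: -278816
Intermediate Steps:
W(U) = -9 + U
o = 19 (o = 5 - (-9 - 5) = 5 - 1*(-14) = 5 + 14 = 19)
a(D) = -32 (a(D) = -28 - 4 = -32)
h(J) = (-4 + (-5 + J)*(19 + J))² (h(J) = ((J + (-5 - 1*0))*(J + 19) - 4)² = ((J + (-5 + 0))*(19 + J) - 4)² = ((J - 5)*(19 + J) - 4)² = ((-5 + J)*(19 + J) - 4)² = (-4 + (-5 + J)*(19 + J))²)
a(-51) - h(19) = -32 - (-99 + 19² + 14*19)² = -32 - (-99 + 361 + 266)² = -32 - 1*528² = -32 - 1*278784 = -32 - 278784 = -278816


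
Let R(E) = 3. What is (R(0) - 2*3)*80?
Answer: -240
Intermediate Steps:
(R(0) - 2*3)*80 = (3 - 2*3)*80 = (3 - 6)*80 = -3*80 = -240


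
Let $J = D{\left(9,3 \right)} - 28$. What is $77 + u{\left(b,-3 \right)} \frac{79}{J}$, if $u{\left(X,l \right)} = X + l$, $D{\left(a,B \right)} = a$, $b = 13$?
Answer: $\frac{673}{19} \approx 35.421$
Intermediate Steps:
$J = -19$ ($J = 9 - 28 = -19$)
$77 + u{\left(b,-3 \right)} \frac{79}{J} = 77 + \left(13 - 3\right) \frac{79}{-19} = 77 + 10 \cdot 79 \left(- \frac{1}{19}\right) = 77 + 10 \left(- \frac{79}{19}\right) = 77 - \frac{790}{19} = \frac{673}{19}$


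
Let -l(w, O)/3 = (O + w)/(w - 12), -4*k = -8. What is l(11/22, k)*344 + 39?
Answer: 6057/23 ≈ 263.35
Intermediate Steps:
k = 2 (k = -¼*(-8) = 2)
l(w, O) = -3*(O + w)/(-12 + w) (l(w, O) = -3*(O + w)/(w - 12) = -3*(O + w)/(-12 + w))
l(11/22, k)*344 + 39 = (3*(-1*2 - 11/22)/(-12 + 11/22))*344 + 39 = (3*(-2 - 11/22)/(-12 + 11*(1/22)))*344 + 39 = (3*(-2 - 1*½)/(-12 + ½))*344 + 39 = (3*(-2 - ½)/(-23/2))*344 + 39 = (3*(-2/23)*(-5/2))*344 + 39 = (15/23)*344 + 39 = 5160/23 + 39 = 6057/23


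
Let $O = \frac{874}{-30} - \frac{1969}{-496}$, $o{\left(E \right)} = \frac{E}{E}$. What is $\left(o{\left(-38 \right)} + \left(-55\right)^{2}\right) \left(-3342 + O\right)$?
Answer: $- \frac{37903217561}{3720} \approx -1.0189 \cdot 10^{7}$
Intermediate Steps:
$o{\left(E \right)} = 1$
$O = - \frac{187217}{7440}$ ($O = 874 \left(- \frac{1}{30}\right) - - \frac{1969}{496} = - \frac{437}{15} + \frac{1969}{496} = - \frac{187217}{7440} \approx -25.164$)
$\left(o{\left(-38 \right)} + \left(-55\right)^{2}\right) \left(-3342 + O\right) = \left(1 + \left(-55\right)^{2}\right) \left(-3342 - \frac{187217}{7440}\right) = \left(1 + 3025\right) \left(- \frac{25051697}{7440}\right) = 3026 \left(- \frac{25051697}{7440}\right) = - \frac{37903217561}{3720}$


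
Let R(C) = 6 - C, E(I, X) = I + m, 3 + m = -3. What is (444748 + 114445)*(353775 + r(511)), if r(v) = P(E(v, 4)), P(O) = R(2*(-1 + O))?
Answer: 197268192189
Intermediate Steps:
m = -6 (m = -3 - 3 = -6)
E(I, X) = -6 + I (E(I, X) = I - 6 = -6 + I)
P(O) = 8 - 2*O (P(O) = 6 - 2*(-1 + O) = 6 - (-2 + 2*O) = 6 + (2 - 2*O) = 8 - 2*O)
r(v) = 20 - 2*v (r(v) = 8 - 2*(-6 + v) = 8 + (12 - 2*v) = 20 - 2*v)
(444748 + 114445)*(353775 + r(511)) = (444748 + 114445)*(353775 + (20 - 2*511)) = 559193*(353775 + (20 - 1022)) = 559193*(353775 - 1002) = 559193*352773 = 197268192189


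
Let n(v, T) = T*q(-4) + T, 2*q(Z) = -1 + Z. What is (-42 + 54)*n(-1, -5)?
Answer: 90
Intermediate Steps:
q(Z) = -½ + Z/2 (q(Z) = (-1 + Z)/2 = -½ + Z/2)
n(v, T) = -3*T/2 (n(v, T) = T*(-½ + (½)*(-4)) + T = T*(-½ - 2) + T = T*(-5/2) + T = -5*T/2 + T = -3*T/2)
(-42 + 54)*n(-1, -5) = (-42 + 54)*(-3/2*(-5)) = 12*(15/2) = 90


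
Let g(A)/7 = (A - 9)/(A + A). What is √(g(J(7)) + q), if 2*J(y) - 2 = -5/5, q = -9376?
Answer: I*√37742/2 ≈ 97.136*I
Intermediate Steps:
J(y) = ½ (J(y) = 1 + (-5/5)/2 = 1 + (-5*⅕)/2 = 1 + (½)*(-1) = 1 - ½ = ½)
g(A) = 7*(-9 + A)/(2*A) (g(A) = 7*((A - 9)/(A + A)) = 7*((-9 + A)/((2*A))) = 7*((-9 + A)*(1/(2*A))) = 7*((-9 + A)/(2*A)) = 7*(-9 + A)/(2*A))
√(g(J(7)) + q) = √(7*(-9 + ½)/(2*(½)) - 9376) = √((7/2)*2*(-17/2) - 9376) = √(-119/2 - 9376) = √(-18871/2) = I*√37742/2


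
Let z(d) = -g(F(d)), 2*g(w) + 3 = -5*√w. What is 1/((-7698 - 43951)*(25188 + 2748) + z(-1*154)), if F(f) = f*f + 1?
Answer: -115429317/166549090288569254 - √23717/832745451442846270 ≈ -6.9307e-10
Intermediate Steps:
F(f) = 1 + f² (F(f) = f² + 1 = 1 + f²)
g(w) = -3/2 - 5*√w/2 (g(w) = -3/2 + (-5*√w)/2 = -3/2 - 5*√w/2)
z(d) = 3/2 + 5*√(1 + d²)/2 (z(d) = -(-3/2 - 5*√(1 + d²)/2) = 3/2 + 5*√(1 + d²)/2)
1/((-7698 - 43951)*(25188 + 2748) + z(-1*154)) = 1/((-7698 - 43951)*(25188 + 2748) + (3/2 + 5*√(1 + (-1*154)²)/2)) = 1/(-51649*27936 + (3/2 + 5*√(1 + (-154)²)/2)) = 1/(-1442866464 + (3/2 + 5*√(1 + 23716)/2)) = 1/(-1442866464 + (3/2 + 5*√23717/2)) = 1/(-2885732925/2 + 5*√23717/2)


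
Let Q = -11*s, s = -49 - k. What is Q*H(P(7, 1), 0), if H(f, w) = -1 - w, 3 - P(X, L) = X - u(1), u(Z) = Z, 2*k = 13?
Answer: -1221/2 ≈ -610.50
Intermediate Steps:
k = 13/2 (k = (1/2)*13 = 13/2 ≈ 6.5000)
s = -111/2 (s = -49 - 1*13/2 = -49 - 13/2 = -111/2 ≈ -55.500)
P(X, L) = 4 - X (P(X, L) = 3 - (X - 1*1) = 3 - (X - 1) = 3 - (-1 + X) = 3 + (1 - X) = 4 - X)
Q = 1221/2 (Q = -11*(-111/2) = 1221/2 ≈ 610.50)
Q*H(P(7, 1), 0) = 1221*(-1 - 1*0)/2 = 1221*(-1 + 0)/2 = (1221/2)*(-1) = -1221/2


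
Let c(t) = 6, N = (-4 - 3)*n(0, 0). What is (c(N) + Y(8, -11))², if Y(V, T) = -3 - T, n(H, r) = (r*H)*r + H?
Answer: 196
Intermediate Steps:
n(H, r) = H + H*r² (n(H, r) = (H*r)*r + H = H*r² + H = H + H*r²)
N = 0 (N = (-4 - 3)*(0*(1 + 0²)) = -0*(1 + 0) = -0 = -7*0 = 0)
(c(N) + Y(8, -11))² = (6 + (-3 - 1*(-11)))² = (6 + (-3 + 11))² = (6 + 8)² = 14² = 196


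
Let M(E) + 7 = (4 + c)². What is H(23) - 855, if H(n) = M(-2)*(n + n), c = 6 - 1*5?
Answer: -27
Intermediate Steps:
c = 1 (c = 6 - 5 = 1)
M(E) = 18 (M(E) = -7 + (4 + 1)² = -7 + 5² = -7 + 25 = 18)
H(n) = 36*n (H(n) = 18*(n + n) = 18*(2*n) = 36*n)
H(23) - 855 = 36*23 - 855 = 828 - 855 = -27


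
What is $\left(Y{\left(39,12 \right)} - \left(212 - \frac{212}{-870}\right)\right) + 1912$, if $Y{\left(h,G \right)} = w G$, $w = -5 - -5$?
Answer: $\frac{739394}{435} \approx 1699.8$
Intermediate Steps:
$w = 0$ ($w = -5 + 5 = 0$)
$Y{\left(h,G \right)} = 0$ ($Y{\left(h,G \right)} = 0 G = 0$)
$\left(Y{\left(39,12 \right)} - \left(212 - \frac{212}{-870}\right)\right) + 1912 = \left(0 - \left(212 - \frac{212}{-870}\right)\right) + 1912 = \left(0 + \left(-212 + 212 \left(- \frac{1}{870}\right)\right)\right) + 1912 = \left(0 - \frac{92326}{435}\right) + 1912 = - \frac{92326}{435} + 1912 = \frac{739394}{435}$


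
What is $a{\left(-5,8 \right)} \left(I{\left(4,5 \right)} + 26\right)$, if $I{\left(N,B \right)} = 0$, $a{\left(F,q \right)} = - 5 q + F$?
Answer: $-1170$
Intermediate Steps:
$a{\left(F,q \right)} = F - 5 q$
$a{\left(-5,8 \right)} \left(I{\left(4,5 \right)} + 26\right) = \left(-5 - 40\right) \left(0 + 26\right) = \left(-5 - 40\right) 26 = \left(-45\right) 26 = -1170$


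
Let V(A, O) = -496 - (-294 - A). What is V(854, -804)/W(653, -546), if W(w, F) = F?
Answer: -326/273 ≈ -1.1941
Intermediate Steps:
V(A, O) = -202 + A (V(A, O) = -496 + (294 + A) = -202 + A)
V(854, -804)/W(653, -546) = (-202 + 854)/(-546) = 652*(-1/546) = -326/273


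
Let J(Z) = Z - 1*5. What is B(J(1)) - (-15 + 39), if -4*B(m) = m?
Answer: -23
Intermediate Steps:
J(Z) = -5 + Z (J(Z) = Z - 5 = -5 + Z)
B(m) = -m/4
B(J(1)) - (-15 + 39) = -(-5 + 1)/4 - (-15 + 39) = -¼*(-4) - 1*24 = 1 - 24 = -23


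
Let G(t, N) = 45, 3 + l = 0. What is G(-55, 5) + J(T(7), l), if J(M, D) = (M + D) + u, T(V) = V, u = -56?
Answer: -7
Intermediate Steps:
l = -3 (l = -3 + 0 = -3)
J(M, D) = -56 + D + M (J(M, D) = (M + D) - 56 = (D + M) - 56 = -56 + D + M)
G(-55, 5) + J(T(7), l) = 45 + (-56 - 3 + 7) = 45 - 52 = -7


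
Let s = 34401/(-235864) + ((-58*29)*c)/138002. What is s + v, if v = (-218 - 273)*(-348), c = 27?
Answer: 2780843658830703/16274851864 ≈ 1.7087e+5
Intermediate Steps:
s = -7729467249/16274851864 (s = 34401/(-235864) + (-58*29*27)/138002 = 34401*(-1/235864) - 1682*27*(1/138002) = -34401/235864 - 45414*1/138002 = -34401/235864 - 22707/69001 = -7729467249/16274851864 ≈ -0.47493)
v = 170868 (v = -491*(-348) = 170868)
s + v = -7729467249/16274851864 + 170868 = 2780843658830703/16274851864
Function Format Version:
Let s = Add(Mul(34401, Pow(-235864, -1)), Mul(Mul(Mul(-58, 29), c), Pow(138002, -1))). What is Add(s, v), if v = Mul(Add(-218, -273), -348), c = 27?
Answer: Rational(2780843658830703, 16274851864) ≈ 1.7087e+5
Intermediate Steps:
s = Rational(-7729467249, 16274851864) (s = Add(Mul(34401, Pow(-235864, -1)), Mul(Mul(Mul(-58, 29), 27), Pow(138002, -1))) = Add(Mul(34401, Rational(-1, 235864)), Mul(Mul(-1682, 27), Rational(1, 138002))) = Add(Rational(-34401, 235864), Mul(-45414, Rational(1, 138002))) = Add(Rational(-34401, 235864), Rational(-22707, 69001)) = Rational(-7729467249, 16274851864) ≈ -0.47493)
v = 170868 (v = Mul(-491, -348) = 170868)
Add(s, v) = Add(Rational(-7729467249, 16274851864), 170868) = Rational(2780843658830703, 16274851864)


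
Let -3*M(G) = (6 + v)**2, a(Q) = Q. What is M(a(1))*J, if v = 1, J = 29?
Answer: -1421/3 ≈ -473.67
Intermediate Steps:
M(G) = -49/3 (M(G) = -(6 + 1)**2/3 = -1/3*7**2 = -1/3*49 = -49/3)
M(a(1))*J = -49/3*29 = -1421/3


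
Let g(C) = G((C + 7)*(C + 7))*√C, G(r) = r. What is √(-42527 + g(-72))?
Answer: √(-42527 + 25350*I*√2) ≈ 80.916 + 221.53*I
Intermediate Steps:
g(C) = √C*(7 + C)² (g(C) = ((C + 7)*(C + 7))*√C = ((7 + C)*(7 + C))*√C = (7 + C)²*√C = √C*(7 + C)²)
√(-42527 + g(-72)) = √(-42527 + √(-72)*(7 - 72)²) = √(-42527 + (6*I*√2)*(-65)²) = √(-42527 + (6*I*√2)*4225) = √(-42527 + 25350*I*√2)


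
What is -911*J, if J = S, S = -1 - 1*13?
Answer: 12754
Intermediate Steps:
S = -14 (S = -1 - 13 = -14)
J = -14
-911*J = -911*(-14) = 12754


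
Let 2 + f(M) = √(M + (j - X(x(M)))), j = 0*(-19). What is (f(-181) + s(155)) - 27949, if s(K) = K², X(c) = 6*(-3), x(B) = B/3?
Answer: -3926 + I*√163 ≈ -3926.0 + 12.767*I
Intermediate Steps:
j = 0
x(B) = B/3 (x(B) = B*(⅓) = B/3)
X(c) = -18
f(M) = -2 + √(18 + M) (f(M) = -2 + √(M + (0 - 1*(-18))) = -2 + √(M + (0 + 18)) = -2 + √(M + 18) = -2 + √(18 + M))
(f(-181) + s(155)) - 27949 = ((-2 + √(18 - 181)) + 155²) - 27949 = ((-2 + √(-163)) + 24025) - 27949 = ((-2 + I*√163) + 24025) - 27949 = (24023 + I*√163) - 27949 = -3926 + I*√163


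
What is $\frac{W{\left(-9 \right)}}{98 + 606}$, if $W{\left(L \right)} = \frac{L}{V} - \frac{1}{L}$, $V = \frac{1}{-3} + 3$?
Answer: $- \frac{235}{50688} \approx -0.0046362$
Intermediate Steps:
$V = \frac{8}{3}$ ($V = - \frac{1}{3} + 3 = \frac{8}{3} \approx 2.6667$)
$W{\left(L \right)} = - \frac{1}{L} + \frac{3 L}{8}$ ($W{\left(L \right)} = \frac{L}{\frac{8}{3}} - \frac{1}{L} = L \frac{3}{8} - \frac{1}{L} = \frac{3 L}{8} - \frac{1}{L} = - \frac{1}{L} + \frac{3 L}{8}$)
$\frac{W{\left(-9 \right)}}{98 + 606} = \frac{- \frac{1}{-9} + \frac{3}{8} \left(-9\right)}{98 + 606} = \frac{\left(-1\right) \left(- \frac{1}{9}\right) - \frac{27}{8}}{704} = \left(\frac{1}{9} - \frac{27}{8}\right) \frac{1}{704} = \left(- \frac{235}{72}\right) \frac{1}{704} = - \frac{235}{50688}$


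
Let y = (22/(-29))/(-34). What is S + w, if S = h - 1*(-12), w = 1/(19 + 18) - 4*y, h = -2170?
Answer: -39365213/18241 ≈ -2158.1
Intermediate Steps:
y = 11/493 (y = (22*(-1/29))*(-1/34) = -22/29*(-1/34) = 11/493 ≈ 0.022312)
w = -1135/18241 (w = 1/(19 + 18) - 4*11/493 = 1/37 - 44/493 = -1135/18241 ≈ -0.062222)
S = -2158 (S = -2170 - 1*(-12) = -2170 + 12 = -2158)
S + w = -2158 - 1135/18241 = -39365213/18241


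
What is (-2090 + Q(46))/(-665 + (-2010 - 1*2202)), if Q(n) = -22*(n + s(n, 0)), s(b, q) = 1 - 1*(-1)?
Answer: 3146/4877 ≈ 0.64507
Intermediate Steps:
s(b, q) = 2 (s(b, q) = 1 + 1 = 2)
Q(n) = -44 - 22*n (Q(n) = -22*(n + 2) = -22*(2 + n) = -44 - 22*n)
(-2090 + Q(46))/(-665 + (-2010 - 1*2202)) = (-2090 + (-44 - 22*46))/(-665 + (-2010 - 1*2202)) = (-2090 + (-44 - 1012))/(-665 + (-2010 - 2202)) = (-2090 - 1056)/(-665 - 4212) = -3146/(-4877) = -3146*(-1/4877) = 3146/4877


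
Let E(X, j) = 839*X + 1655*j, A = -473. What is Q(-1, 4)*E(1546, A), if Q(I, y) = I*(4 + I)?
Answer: -1542837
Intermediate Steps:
Q(-1, 4)*E(1546, A) = (-(4 - 1))*(839*1546 + 1655*(-473)) = (-1*3)*(1297094 - 782815) = -3*514279 = -1542837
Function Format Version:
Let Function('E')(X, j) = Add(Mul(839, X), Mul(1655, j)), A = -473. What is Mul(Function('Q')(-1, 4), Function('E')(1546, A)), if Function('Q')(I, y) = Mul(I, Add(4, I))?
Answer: -1542837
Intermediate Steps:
Mul(Function('Q')(-1, 4), Function('E')(1546, A)) = Mul(Mul(-1, Add(4, -1)), Add(Mul(839, 1546), Mul(1655, -473))) = Mul(Mul(-1, 3), Add(1297094, -782815)) = Mul(-3, 514279) = -1542837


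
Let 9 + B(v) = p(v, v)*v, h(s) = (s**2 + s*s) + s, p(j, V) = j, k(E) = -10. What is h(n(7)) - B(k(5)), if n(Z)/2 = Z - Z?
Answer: -91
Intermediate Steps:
n(Z) = 0 (n(Z) = 2*(Z - Z) = 2*0 = 0)
h(s) = s + 2*s**2 (h(s) = (s**2 + s**2) + s = 2*s**2 + s = s + 2*s**2)
B(v) = -9 + v**2 (B(v) = -9 + v*v = -9 + v**2)
h(n(7)) - B(k(5)) = 0*(1 + 2*0) - (-9 + (-10)**2) = 0*(1 + 0) - (-9 + 100) = 0*1 - 1*91 = 0 - 91 = -91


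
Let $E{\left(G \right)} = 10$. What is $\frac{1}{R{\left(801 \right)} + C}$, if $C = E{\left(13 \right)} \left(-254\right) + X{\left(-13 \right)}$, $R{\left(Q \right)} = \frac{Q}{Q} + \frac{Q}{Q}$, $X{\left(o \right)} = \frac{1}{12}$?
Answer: $- \frac{12}{30455} \approx -0.00039402$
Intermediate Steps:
$X{\left(o \right)} = \frac{1}{12}$
$R{\left(Q \right)} = 2$ ($R{\left(Q \right)} = 1 + 1 = 2$)
$C = - \frac{30479}{12}$ ($C = 10 \left(-254\right) + \frac{1}{12} = -2540 + \frac{1}{12} = - \frac{30479}{12} \approx -2539.9$)
$\frac{1}{R{\left(801 \right)} + C} = \frac{1}{2 - \frac{30479}{12}} = \frac{1}{- \frac{30455}{12}} = - \frac{12}{30455}$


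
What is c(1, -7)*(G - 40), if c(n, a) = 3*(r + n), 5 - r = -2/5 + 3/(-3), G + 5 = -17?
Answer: -6882/5 ≈ -1376.4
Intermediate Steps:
G = -22 (G = -5 - 17 = -22)
r = 32/5 (r = 5 - (-2/5 + 3/(-3)) = 5 - (-2*1/5 + 3*(-1/3)) = 5 - (-2/5 - 1) = 5 - 1*(-7/5) = 5 + 7/5 = 32/5 ≈ 6.4000)
c(n, a) = 96/5 + 3*n (c(n, a) = 3*(32/5 + n) = 96/5 + 3*n)
c(1, -7)*(G - 40) = (96/5 + 3*1)*(-22 - 40) = (96/5 + 3)*(-62) = (111/5)*(-62) = -6882/5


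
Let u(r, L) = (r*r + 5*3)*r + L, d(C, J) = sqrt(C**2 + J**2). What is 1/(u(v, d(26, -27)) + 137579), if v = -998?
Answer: -993889383/987816105640119284 - sqrt(1405)/987816105640119284 ≈ -1.0061e-9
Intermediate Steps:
u(r, L) = L + r*(15 + r**2) (u(r, L) = (r**2 + 15)*r + L = (15 + r**2)*r + L = r*(15 + r**2) + L = L + r*(15 + r**2))
1/(u(v, d(26, -27)) + 137579) = 1/((sqrt(26**2 + (-27)**2) + (-998)**3 + 15*(-998)) + 137579) = 1/((sqrt(676 + 729) - 994011992 - 14970) + 137579) = 1/((sqrt(1405) - 994011992 - 14970) + 137579) = 1/((-994026962 + sqrt(1405)) + 137579) = 1/(-993889383 + sqrt(1405))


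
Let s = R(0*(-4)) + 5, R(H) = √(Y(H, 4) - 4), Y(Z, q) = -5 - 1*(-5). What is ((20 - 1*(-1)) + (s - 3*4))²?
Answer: 192 + 56*I ≈ 192.0 + 56.0*I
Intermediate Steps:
Y(Z, q) = 0 (Y(Z, q) = -5 + 5 = 0)
R(H) = 2*I (R(H) = √(0 - 4) = √(-4) = 2*I)
s = 5 + 2*I (s = 2*I + 5 = 5 + 2*I ≈ 5.0 + 2.0*I)
((20 - 1*(-1)) + (s - 3*4))² = ((20 - 1*(-1)) + ((5 + 2*I) - 3*4))² = ((20 + 1) + ((5 + 2*I) - 12))² = (21 + (-7 + 2*I))² = (14 + 2*I)²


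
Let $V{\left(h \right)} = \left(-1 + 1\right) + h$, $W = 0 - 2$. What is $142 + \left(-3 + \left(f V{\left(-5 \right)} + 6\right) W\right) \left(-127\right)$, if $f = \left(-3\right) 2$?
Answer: $9667$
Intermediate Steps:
$f = -6$
$W = -2$ ($W = 0 - 2 = -2$)
$V{\left(h \right)} = h$ ($V{\left(h \right)} = 0 + h = h$)
$142 + \left(-3 + \left(f V{\left(-5 \right)} + 6\right) W\right) \left(-127\right) = 142 + \left(-3 + \left(\left(-6\right) \left(-5\right) + 6\right) \left(-2\right)\right) \left(-127\right) = 142 + \left(-3 + \left(30 + 6\right) \left(-2\right)\right) \left(-127\right) = 142 + \left(-3 + 36 \left(-2\right)\right) \left(-127\right) = 142 + \left(-3 - 72\right) \left(-127\right) = 142 - -9525 = 142 + 9525 = 9667$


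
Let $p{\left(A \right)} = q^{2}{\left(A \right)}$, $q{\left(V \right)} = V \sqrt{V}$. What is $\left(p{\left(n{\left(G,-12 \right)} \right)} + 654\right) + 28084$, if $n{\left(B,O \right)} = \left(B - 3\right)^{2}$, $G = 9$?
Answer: $75394$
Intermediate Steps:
$q{\left(V \right)} = V^{\frac{3}{2}}$
$n{\left(B,O \right)} = \left(-3 + B\right)^{2}$
$p{\left(A \right)} = A^{3}$ ($p{\left(A \right)} = \left(A^{\frac{3}{2}}\right)^{2} = A^{3}$)
$\left(p{\left(n{\left(G,-12 \right)} \right)} + 654\right) + 28084 = \left(\left(\left(-3 + 9\right)^{2}\right)^{3} + 654\right) + 28084 = \left(\left(6^{2}\right)^{3} + 654\right) + 28084 = \left(36^{3} + 654\right) + 28084 = \left(46656 + 654\right) + 28084 = 47310 + 28084 = 75394$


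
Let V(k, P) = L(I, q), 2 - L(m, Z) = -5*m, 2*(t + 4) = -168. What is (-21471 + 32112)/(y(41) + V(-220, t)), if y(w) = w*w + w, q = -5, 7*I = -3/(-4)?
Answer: 297948/48287 ≈ 6.1704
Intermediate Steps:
t = -88 (t = -4 + (½)*(-168) = -4 - 84 = -88)
I = 3/28 (I = (-3/(-4))/7 = (-3*(-¼))/7 = (⅐)*(¾) = 3/28 ≈ 0.10714)
y(w) = w + w² (y(w) = w² + w = w + w²)
L(m, Z) = 2 + 5*m (L(m, Z) = 2 - (-5)*m = 2 + 5*m)
V(k, P) = 71/28 (V(k, P) = 2 + 5*(3/28) = 2 + 15/28 = 71/28)
(-21471 + 32112)/(y(41) + V(-220, t)) = (-21471 + 32112)/(41*(1 + 41) + 71/28) = 10641/(41*42 + 71/28) = 10641/(1722 + 71/28) = 10641/(48287/28) = 10641*(28/48287) = 297948/48287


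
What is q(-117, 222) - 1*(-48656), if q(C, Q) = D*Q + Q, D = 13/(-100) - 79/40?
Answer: 4841069/100 ≈ 48411.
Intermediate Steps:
D = -421/200 (D = 13*(-1/100) - 79*1/40 = -13/100 - 79/40 = -421/200 ≈ -2.1050)
q(C, Q) = -221*Q/200 (q(C, Q) = -421*Q/200 + Q = -221*Q/200)
q(-117, 222) - 1*(-48656) = -221/200*222 - 1*(-48656) = -24531/100 + 48656 = 4841069/100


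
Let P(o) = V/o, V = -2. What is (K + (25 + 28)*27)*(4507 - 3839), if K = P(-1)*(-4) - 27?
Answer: 932528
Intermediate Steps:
P(o) = -2/o
K = -35 (K = -2/(-1)*(-4) - 27 = -2*(-1)*(-4) - 27 = 2*(-4) - 27 = -8 - 27 = -35)
(K + (25 + 28)*27)*(4507 - 3839) = (-35 + (25 + 28)*27)*(4507 - 3839) = (-35 + 53*27)*668 = (-35 + 1431)*668 = 1396*668 = 932528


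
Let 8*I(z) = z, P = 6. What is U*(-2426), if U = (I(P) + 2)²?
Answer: -146773/8 ≈ -18347.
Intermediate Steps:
I(z) = z/8
U = 121/16 (U = ((⅛)*6 + 2)² = (¾ + 2)² = (11/4)² = 121/16 ≈ 7.5625)
U*(-2426) = (121/16)*(-2426) = -146773/8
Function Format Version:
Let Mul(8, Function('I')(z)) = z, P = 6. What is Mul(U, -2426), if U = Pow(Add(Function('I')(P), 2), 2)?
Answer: Rational(-146773, 8) ≈ -18347.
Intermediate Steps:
Function('I')(z) = Mul(Rational(1, 8), z)
U = Rational(121, 16) (U = Pow(Add(Mul(Rational(1, 8), 6), 2), 2) = Pow(Add(Rational(3, 4), 2), 2) = Pow(Rational(11, 4), 2) = Rational(121, 16) ≈ 7.5625)
Mul(U, -2426) = Mul(Rational(121, 16), -2426) = Rational(-146773, 8)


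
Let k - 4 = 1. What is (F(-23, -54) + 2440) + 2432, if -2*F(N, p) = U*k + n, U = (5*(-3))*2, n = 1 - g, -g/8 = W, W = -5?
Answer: 9933/2 ≈ 4966.5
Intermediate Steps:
g = 40 (g = -8*(-5) = 40)
n = -39 (n = 1 - 1*40 = 1 - 40 = -39)
U = -30 (U = -15*2 = -30)
k = 5 (k = 4 + 1 = 5)
F(N, p) = 189/2 (F(N, p) = -(-30*5 - 39)/2 = -(-150 - 39)/2 = -½*(-189) = 189/2)
(F(-23, -54) + 2440) + 2432 = (189/2 + 2440) + 2432 = 5069/2 + 2432 = 9933/2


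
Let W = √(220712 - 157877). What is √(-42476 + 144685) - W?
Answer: √102209 - √62835 ≈ 69.032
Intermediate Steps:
W = √62835 ≈ 250.67
√(-42476 + 144685) - W = √(-42476 + 144685) - √62835 = √102209 - √62835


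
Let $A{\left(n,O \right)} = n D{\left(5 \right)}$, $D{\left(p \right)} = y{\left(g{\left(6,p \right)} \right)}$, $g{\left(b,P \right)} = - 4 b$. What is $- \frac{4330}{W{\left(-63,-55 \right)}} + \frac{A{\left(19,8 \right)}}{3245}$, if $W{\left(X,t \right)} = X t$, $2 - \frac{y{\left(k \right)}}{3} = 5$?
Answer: $- \frac{266243}{204435} \approx -1.3023$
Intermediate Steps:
$y{\left(k \right)} = -9$ ($y{\left(k \right)} = 6 - 15 = -9$)
$D{\left(p \right)} = -9$
$A{\left(n,O \right)} = - 9 n$ ($A{\left(n,O \right)} = n \left(-9\right) = - 9 n$)
$- \frac{4330}{W{\left(-63,-55 \right)}} + \frac{A{\left(19,8 \right)}}{3245} = - \frac{4330}{\left(-63\right) \left(-55\right)} + \frac{\left(-9\right) 19}{3245} = - \frac{4330}{3465} - \frac{171}{3245} = \left(-4330\right) \frac{1}{3465} - \frac{171}{3245} = - \frac{866}{693} - \frac{171}{3245} = - \frac{266243}{204435}$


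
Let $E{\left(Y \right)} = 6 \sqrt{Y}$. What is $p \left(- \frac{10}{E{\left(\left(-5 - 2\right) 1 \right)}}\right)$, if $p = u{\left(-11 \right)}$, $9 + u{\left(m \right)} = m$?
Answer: $- \frac{100 i \sqrt{7}}{21} \approx - 12.599 i$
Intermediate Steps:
$u{\left(m \right)} = -9 + m$
$p = -20$ ($p = -9 - 11 = -20$)
$p \left(- \frac{10}{E{\left(\left(-5 - 2\right) 1 \right)}}\right) = - 20 \left(- \frac{10}{6 \sqrt{\left(-5 - 2\right) 1}}\right) = - 20 \left(- \frac{10}{6 \sqrt{\left(-7\right) 1}}\right) = - 20 \left(- \frac{10}{6 \sqrt{-7}}\right) = - 20 \left(- \frac{10}{6 i \sqrt{7}}\right) = - 20 \left(- 10 \left(- \frac{i \sqrt{7}}{42}\right)\right) = - 20 \frac{5 i \sqrt{7}}{21} = - \frac{100 i \sqrt{7}}{21}$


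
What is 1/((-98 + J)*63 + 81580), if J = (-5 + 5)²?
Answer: 1/75406 ≈ 1.3262e-5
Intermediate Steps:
J = 0 (J = 0² = 0)
1/((-98 + J)*63 + 81580) = 1/((-98 + 0)*63 + 81580) = 1/(-98*63 + 81580) = 1/(-6174 + 81580) = 1/75406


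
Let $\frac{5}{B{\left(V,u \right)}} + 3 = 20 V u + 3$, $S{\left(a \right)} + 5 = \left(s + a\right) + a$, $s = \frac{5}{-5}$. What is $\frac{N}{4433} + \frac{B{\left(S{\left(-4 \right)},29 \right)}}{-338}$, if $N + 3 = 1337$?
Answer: $\frac{56327157}{187178992} \approx 0.30093$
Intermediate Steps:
$s = -1$ ($s = 5 \left(- \frac{1}{5}\right) = -1$)
$S{\left(a \right)} = -6 + 2 a$ ($S{\left(a \right)} = -5 + \left(\left(-1 + a\right) + a\right) = -5 + \left(-1 + 2 a\right) = -6 + 2 a$)
$B{\left(V,u \right)} = \frac{1}{4 V u}$ ($B{\left(V,u \right)} = \frac{5}{-3 + \left(20 V u + 3\right)} = \frac{5}{-3 + \left(3 + 20 V u\right)} = \frac{5}{20 V u} = 5 \frac{1}{20 V u} = \frac{1}{4 V u}$)
$N = 1334$ ($N = -3 + 1337 = 1334$)
$\frac{N}{4433} + \frac{B{\left(S{\left(-4 \right)},29 \right)}}{-338} = \frac{1334}{4433} + \frac{\frac{1}{4} \frac{1}{-6 + 2 \left(-4\right)} \frac{1}{29}}{-338} = 1334 \cdot \frac{1}{4433} + \frac{1}{4} \frac{1}{-6 - 8} \cdot \frac{1}{29} \left(- \frac{1}{338}\right) = \frac{1334}{4433} + \frac{1}{4} \frac{1}{-14} \cdot \frac{1}{29} \left(- \frac{1}{338}\right) = \frac{1334}{4433} + \frac{1}{4} \left(- \frac{1}{14}\right) \frac{1}{29} \left(- \frac{1}{338}\right) = \frac{1334}{4433} - - \frac{1}{548912} = \frac{1334}{4433} + \frac{1}{548912} = \frac{56327157}{187178992}$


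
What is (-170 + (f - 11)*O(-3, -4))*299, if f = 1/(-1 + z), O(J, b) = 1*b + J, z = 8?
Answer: -28106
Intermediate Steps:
O(J, b) = J + b (O(J, b) = b + J = J + b)
f = 1/7 (f = 1/(-1 + 8) = 1/7 ≈ 0.14286)
(-170 + (f - 11)*O(-3, -4))*299 = (-170 + (1/7 - 11)*(-3 - 4))*299 = (-170 - 76/7*(-7))*299 = (-170 + 76)*299 = -94*299 = -28106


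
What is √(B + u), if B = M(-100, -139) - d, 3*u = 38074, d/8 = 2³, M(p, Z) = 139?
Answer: √114897/3 ≈ 112.99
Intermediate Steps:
d = 64 (d = 8*2³ = 8*8 = 64)
u = 38074/3 (u = (⅓)*38074 = 38074/3 ≈ 12691.)
B = 75 (B = 139 - 1*64 = 139 - 64 = 75)
√(B + u) = √(75 + 38074/3) = √(38299/3) = √114897/3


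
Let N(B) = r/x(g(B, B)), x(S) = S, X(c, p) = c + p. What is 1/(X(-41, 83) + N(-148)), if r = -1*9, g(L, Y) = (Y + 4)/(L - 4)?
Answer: 2/65 ≈ 0.030769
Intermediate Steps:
g(L, Y) = (4 + Y)/(-4 + L)
r = -9
N(B) = -9*(-4 + B)/(4 + B)
1/(X(-41, 83) + N(-148)) = 1/((-41 + 83) + 9*(4 - 1*(-148))/(4 - 148)) = 1/(42 + 9*(4 + 148)/(-144)) = 1/(42 + 9*(-1/144)*152) = 1/(42 - 19/2) = 1/(65/2) = 2/65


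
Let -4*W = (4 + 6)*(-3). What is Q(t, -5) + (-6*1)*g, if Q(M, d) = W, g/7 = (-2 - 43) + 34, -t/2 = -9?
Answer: 939/2 ≈ 469.50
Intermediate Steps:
t = 18 (t = -2*(-9) = 18)
W = 15/2 (W = -(4 + 6)*(-3)/4 = -5*(-3)/2 = -¼*(-30) = 15/2 ≈ 7.5000)
g = -77 (g = 7*((-2 - 43) + 34) = 7*(-45 + 34) = 7*(-11) = -77)
Q(M, d) = 15/2
Q(t, -5) + (-6*1)*g = 15/2 - 6*1*(-77) = 15/2 - 6*(-77) = 15/2 + 462 = 939/2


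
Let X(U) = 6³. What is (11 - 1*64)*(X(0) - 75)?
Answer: -7473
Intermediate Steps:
X(U) = 216
(11 - 1*64)*(X(0) - 75) = (11 - 1*64)*(216 - 75) = (11 - 64)*141 = -53*141 = -7473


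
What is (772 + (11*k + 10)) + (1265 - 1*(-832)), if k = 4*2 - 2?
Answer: 2945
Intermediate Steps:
k = 6 (k = 8 - 2 = 6)
(772 + (11*k + 10)) + (1265 - 1*(-832)) = (772 + (11*6 + 10)) + (1265 - 1*(-832)) = (772 + (66 + 10)) + (1265 + 832) = (772 + 76) + 2097 = 848 + 2097 = 2945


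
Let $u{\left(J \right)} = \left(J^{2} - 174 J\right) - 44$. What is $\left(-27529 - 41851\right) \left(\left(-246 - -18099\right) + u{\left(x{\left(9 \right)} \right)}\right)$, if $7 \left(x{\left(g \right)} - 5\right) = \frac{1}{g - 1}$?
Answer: $- \frac{922579179745}{784} \approx -1.1768 \cdot 10^{9}$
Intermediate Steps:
$x{\left(g \right)} = 5 + \frac{1}{7 \left(-1 + g\right)}$ ($x{\left(g \right)} = 5 + \frac{1}{7 \left(g - 1\right)} = 5 + \frac{1}{7 \left(-1 + g\right)}$)
$u{\left(J \right)} = -44 + J^{2} - 174 J$
$\left(-27529 - 41851\right) \left(\left(-246 - -18099\right) + u{\left(x{\left(9 \right)} \right)}\right) = \left(-27529 - 41851\right) \left(\left(-246 - -18099\right) - \left(44 - \frac{\left(-34 + 35 \cdot 9\right)^{2}}{49 \left(-1 + 9\right)^{2}} + 174 \cdot \frac{1}{7} \frac{1}{-1 + 9} \left(-34 + 35 \cdot 9\right)\right)\right) = - 69380 \left(\left(-246 + 18099\right) - \left(44 - \frac{\left(-34 + 315\right)^{2}}{3136} + 174 \cdot \frac{1}{7} \cdot \frac{1}{8} \left(-34 + 315\right)\right)\right) = - 69380 \left(17853 - \left(44 - \frac{78961}{3136} + 174 \cdot \frac{1}{7} \cdot \frac{1}{8} \cdot 281\right)\right) = - 69380 \left(17853 - \left(\frac{25679}{28} - \frac{78961}{3136}\right)\right) = - 69380 \left(17853 - \frac{2797087}{3136}\right) = \left(-69380\right) \frac{53189921}{3136} = - \frac{922579179745}{784}$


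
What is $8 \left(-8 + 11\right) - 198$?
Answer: $-174$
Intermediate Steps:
$8 \left(-8 + 11\right) - 198 = 8 \cdot 3 - 198 = 24 - 198 = -174$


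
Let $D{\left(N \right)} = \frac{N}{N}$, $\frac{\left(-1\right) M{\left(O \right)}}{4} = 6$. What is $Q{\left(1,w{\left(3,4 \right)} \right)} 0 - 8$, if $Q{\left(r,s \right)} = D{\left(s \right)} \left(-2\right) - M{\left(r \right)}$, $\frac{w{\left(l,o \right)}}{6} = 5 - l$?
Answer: $-8$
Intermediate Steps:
$M{\left(O \right)} = -24$ ($M{\left(O \right)} = \left(-4\right) 6 = -24$)
$w{\left(l,o \right)} = 30 - 6 l$ ($w{\left(l,o \right)} = 6 \left(5 - l\right) = 30 - 6 l$)
$D{\left(N \right)} = 1$
$Q{\left(r,s \right)} = 22$ ($Q{\left(r,s \right)} = 1 \left(-2\right) - -24 = -2 + 24 = 22$)
$Q{\left(1,w{\left(3,4 \right)} \right)} 0 - 8 = 22 \cdot 0 - 8 = 0 - 8 = -8$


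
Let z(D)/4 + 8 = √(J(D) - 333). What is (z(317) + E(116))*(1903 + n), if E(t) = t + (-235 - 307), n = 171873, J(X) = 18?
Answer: -79589408 + 2085312*I*√35 ≈ -7.9589e+7 + 1.2337e+7*I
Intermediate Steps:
E(t) = -542 + t (E(t) = t - 542 = -542 + t)
z(D) = -32 + 12*I*√35 (z(D) = -32 + 4*√(18 - 333) = -32 + 4*√(-315) = -32 + 4*(3*I*√35) = -32 + 12*I*√35)
(z(317) + E(116))*(1903 + n) = ((-32 + 12*I*√35) + (-542 + 116))*(1903 + 171873) = ((-32 + 12*I*√35) - 426)*173776 = (-458 + 12*I*√35)*173776 = -79589408 + 2085312*I*√35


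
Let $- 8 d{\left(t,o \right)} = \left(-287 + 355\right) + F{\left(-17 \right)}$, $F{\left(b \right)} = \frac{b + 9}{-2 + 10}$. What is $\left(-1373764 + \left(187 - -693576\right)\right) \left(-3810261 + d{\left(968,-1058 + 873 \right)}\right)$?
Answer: $\frac{20727895882155}{8} \approx 2.591 \cdot 10^{12}$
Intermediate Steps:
$F{\left(b \right)} = \frac{9}{8} + \frac{b}{8}$ ($F{\left(b \right)} = \frac{9 + b}{8} = \left(9 + b\right) \frac{1}{8} = \frac{9}{8} + \frac{b}{8}$)
$d{\left(t,o \right)} = - \frac{67}{8}$ ($d{\left(t,o \right)} = - \frac{\left(-287 + 355\right) + \left(\frac{9}{8} + \frac{1}{8} \left(-17\right)\right)}{8} = - \frac{68 + \left(\frac{9}{8} - \frac{17}{8}\right)}{8} = - \frac{68 - 1}{8} = \left(- \frac{1}{8}\right) 67 = - \frac{67}{8}$)
$\left(-1373764 + \left(187 - -693576\right)\right) \left(-3810261 + d{\left(968,-1058 + 873 \right)}\right) = \left(-1373764 + \left(187 - -693576\right)\right) \left(-3810261 - \frac{67}{8}\right) = \left(-1373764 + \left(187 + 693576\right)\right) \left(- \frac{30482155}{8}\right) = \left(-1373764 + 693763\right) \left(- \frac{30482155}{8}\right) = \left(-680001\right) \left(- \frac{30482155}{8}\right) = \frac{20727895882155}{8}$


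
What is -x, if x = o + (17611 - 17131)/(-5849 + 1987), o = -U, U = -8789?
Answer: -16971319/1931 ≈ -8788.9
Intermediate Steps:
o = 8789 (o = -1*(-8789) = 8789)
x = 16971319/1931 (x = 8789 + (17611 - 17131)/(-5849 + 1987) = 8789 + 480/(-3862) = 8789 + 480*(-1/3862) = 8789 - 240/1931 = 16971319/1931 ≈ 8788.9)
-x = -1*16971319/1931 = -16971319/1931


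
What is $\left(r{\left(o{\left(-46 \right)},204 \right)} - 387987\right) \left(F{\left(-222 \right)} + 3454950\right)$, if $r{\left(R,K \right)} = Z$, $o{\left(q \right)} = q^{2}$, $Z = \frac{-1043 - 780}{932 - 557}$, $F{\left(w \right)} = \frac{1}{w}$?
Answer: $- \frac{55797999461930126}{41625} \approx -1.3405 \cdot 10^{12}$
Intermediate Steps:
$Z = - \frac{1823}{375} \approx -4.8613$
$r{\left(R,K \right)} = - \frac{1823}{375}$
$\left(r{\left(o{\left(-46 \right)},204 \right)} - 387987\right) \left(F{\left(-222 \right)} + 3454950\right) = \left(- \frac{1823}{375} - 387987\right) \left(\frac{1}{-222} + 3454950\right) = - \frac{145496948 \left(- \frac{1}{222} + 3454950\right)}{375} = \left(- \frac{145496948}{375}\right) \frac{766998899}{222} = - \frac{55797999461930126}{41625}$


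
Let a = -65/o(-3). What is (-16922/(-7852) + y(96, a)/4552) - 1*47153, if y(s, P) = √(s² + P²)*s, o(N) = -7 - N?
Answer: -185114217/3926 + 3*√151681/569 ≈ -47149.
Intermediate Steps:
a = 65/4 (a = -65/(-7 - 1*(-3)) = -65/(-7 + 3) = -65/(-4) = -65*(-¼) = 65/4 ≈ 16.250)
y(s, P) = s*√(P² + s²) (y(s, P) = √(P² + s²)*s = s*√(P² + s²))
(-16922/(-7852) + y(96, a)/4552) - 1*47153 = (-16922/(-7852) + (96*√((65/4)² + 96²))/4552) - 1*47153 = (-16922*(-1/7852) + (96*√(4225/16 + 9216))*(1/4552)) - 47153 = (8461/3926 + (96*√(151681/16))*(1/4552)) - 47153 = (8461/3926 + (96*(√151681/4))*(1/4552)) - 47153 = (8461/3926 + (24*√151681)*(1/4552)) - 47153 = (8461/3926 + 3*√151681/569) - 47153 = -185114217/3926 + 3*√151681/569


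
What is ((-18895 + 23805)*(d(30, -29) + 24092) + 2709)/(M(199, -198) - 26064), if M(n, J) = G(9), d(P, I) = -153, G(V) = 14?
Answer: -117543199/26050 ≈ -4512.2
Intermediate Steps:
M(n, J) = 14
((-18895 + 23805)*(d(30, -29) + 24092) + 2709)/(M(199, -198) - 26064) = ((-18895 + 23805)*(-153 + 24092) + 2709)/(14 - 26064) = (4910*23939 + 2709)/(-26050) = (117540490 + 2709)*(-1/26050) = 117543199*(-1/26050) = -117543199/26050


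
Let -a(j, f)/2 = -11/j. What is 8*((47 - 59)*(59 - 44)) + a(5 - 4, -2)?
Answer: -1418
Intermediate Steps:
a(j, f) = 22/j (a(j, f) = -(-22)/j = 22/j)
8*((47 - 59)*(59 - 44)) + a(5 - 4, -2) = 8*((47 - 59)*(59 - 44)) + 22/(5 - 4) = 8*(-12*15) + 22/1 = 8*(-180) + 22*1 = -1440 + 22 = -1418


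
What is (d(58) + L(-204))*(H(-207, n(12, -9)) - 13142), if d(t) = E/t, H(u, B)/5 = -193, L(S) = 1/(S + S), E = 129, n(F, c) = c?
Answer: -370830709/11832 ≈ -31341.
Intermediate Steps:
L(S) = 1/(2*S)
H(u, B) = -965 (H(u, B) = 5*(-193) = -965)
d(t) = 129/t
(d(58) + L(-204))*(H(-207, n(12, -9)) - 13142) = (129/58 + (½)/(-204))*(-965 - 13142) = (129*(1/58) + (½)*(-1/204))*(-14107) = (129/58 - 1/408)*(-14107) = (26287/11832)*(-14107) = -370830709/11832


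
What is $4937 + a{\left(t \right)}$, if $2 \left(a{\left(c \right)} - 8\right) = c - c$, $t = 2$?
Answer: $4945$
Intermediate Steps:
$a{\left(c \right)} = 8$ ($a{\left(c \right)} = 8 + \frac{c - c}{2} = 8 + \frac{1}{2} \cdot 0 = 8 + 0 = 8$)
$4937 + a{\left(t \right)} = 4937 + 8 = 4945$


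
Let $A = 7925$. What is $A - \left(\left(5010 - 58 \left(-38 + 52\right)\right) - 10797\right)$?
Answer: $14524$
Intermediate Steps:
$A - \left(\left(5010 - 58 \left(-38 + 52\right)\right) - 10797\right) = 7925 - \left(\left(5010 - 58 \left(-38 + 52\right)\right) - 10797\right) = 7925 - \left(\left(5010 - 812\right) - 10797\right) = 7925 - \left(4198 - 10797\right) = 7925 - -6599 = 7925 + 6599 = 14524$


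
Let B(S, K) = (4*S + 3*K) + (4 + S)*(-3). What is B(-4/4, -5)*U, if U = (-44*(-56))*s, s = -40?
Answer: 2759680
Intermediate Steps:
U = -98560 (U = -44*(-56)*(-40) = 2464*(-40) = -98560)
B(S, K) = -12 + S + 3*K (B(S, K) = (3*K + 4*S) + (-12 - 3*S) = -12 + S + 3*K)
B(-4/4, -5)*U = (-12 - 4/4 + 3*(-5))*(-98560) = (-12 - 4*¼ - 15)*(-98560) = (-12 - 1 - 15)*(-98560) = -28*(-98560) = 2759680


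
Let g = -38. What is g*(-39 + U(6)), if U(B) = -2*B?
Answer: 1938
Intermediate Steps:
g*(-39 + U(6)) = -38*(-39 - 2*6) = -38*(-39 - 12) = -38*(-51) = 1938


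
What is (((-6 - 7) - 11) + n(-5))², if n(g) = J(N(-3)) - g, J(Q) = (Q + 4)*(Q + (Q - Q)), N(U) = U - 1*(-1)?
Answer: 529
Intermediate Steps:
N(U) = 1 + U (N(U) = U + 1 = 1 + U)
J(Q) = Q*(4 + Q) (J(Q) = (4 + Q)*(Q + 0) = (4 + Q)*Q = Q*(4 + Q))
n(g) = -4 - g (n(g) = (1 - 3)*(4 + (1 - 3)) - g = -2*(4 - 2) - g = -2*2 - g = -4 - g)
(((-6 - 7) - 11) + n(-5))² = (((-6 - 7) - 11) + (-4 - 1*(-5)))² = ((-13 - 11) + (-4 + 5))² = (-24 + 1)² = (-23)² = 529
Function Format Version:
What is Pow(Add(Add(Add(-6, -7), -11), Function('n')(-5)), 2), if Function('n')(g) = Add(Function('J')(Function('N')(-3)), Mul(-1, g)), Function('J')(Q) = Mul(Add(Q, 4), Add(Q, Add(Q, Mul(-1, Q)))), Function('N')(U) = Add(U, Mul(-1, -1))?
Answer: 529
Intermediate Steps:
Function('N')(U) = Add(1, U) (Function('N')(U) = Add(U, 1) = Add(1, U))
Function('J')(Q) = Mul(Q, Add(4, Q)) (Function('J')(Q) = Mul(Add(4, Q), Add(Q, 0)) = Mul(Add(4, Q), Q) = Mul(Q, Add(4, Q)))
Function('n')(g) = Add(-4, Mul(-1, g)) (Function('n')(g) = Add(Mul(Add(1, -3), Add(4, Add(1, -3))), Mul(-1, g)) = Add(Mul(-2, Add(4, -2)), Mul(-1, g)) = Add(Mul(-2, 2), Mul(-1, g)) = Add(-4, Mul(-1, g)))
Pow(Add(Add(Add(-6, -7), -11), Function('n')(-5)), 2) = Pow(Add(Add(Add(-6, -7), -11), Add(-4, Mul(-1, -5))), 2) = Pow(Add(Add(-13, -11), Add(-4, 5)), 2) = Pow(Add(-24, 1), 2) = Pow(-23, 2) = 529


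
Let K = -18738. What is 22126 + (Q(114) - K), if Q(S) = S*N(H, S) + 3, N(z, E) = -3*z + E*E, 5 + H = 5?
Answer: 1522411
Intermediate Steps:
H = 0 (H = -5 + 5 = 0)
N(z, E) = E² - 3*z (N(z, E) = -3*z + E² = E² - 3*z)
Q(S) = 3 + S³ (Q(S) = S*(S² - 3*0) + 3 = S*(S² + 0) + 3 = S*S² + 3 = S³ + 3 = 3 + S³)
22126 + (Q(114) - K) = 22126 + ((3 + 114³) - 1*(-18738)) = 22126 + ((3 + 1481544) + 18738) = 22126 + (1481547 + 18738) = 22126 + 1500285 = 1522411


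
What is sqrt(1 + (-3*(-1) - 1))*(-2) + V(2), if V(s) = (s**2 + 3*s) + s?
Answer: 12 - 2*sqrt(3) ≈ 8.5359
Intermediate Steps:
V(s) = s**2 + 4*s
sqrt(1 + (-3*(-1) - 1))*(-2) + V(2) = sqrt(1 + (-3*(-1) - 1))*(-2) + 2*(4 + 2) = sqrt(1 + (3 - 1))*(-2) + 2*6 = sqrt(1 + 2)*(-2) + 12 = sqrt(3)*(-2) + 12 = -2*sqrt(3) + 12 = 12 - 2*sqrt(3)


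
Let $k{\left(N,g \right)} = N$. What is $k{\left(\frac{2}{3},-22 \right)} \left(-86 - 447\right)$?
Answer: $- \frac{1066}{3} \approx -355.33$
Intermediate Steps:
$k{\left(\frac{2}{3},-22 \right)} \left(-86 - 447\right) = \frac{2}{3} \left(-86 - 447\right) = 2 \cdot \frac{1}{3} \left(-533\right) = \frac{2}{3} \left(-533\right) = - \frac{1066}{3}$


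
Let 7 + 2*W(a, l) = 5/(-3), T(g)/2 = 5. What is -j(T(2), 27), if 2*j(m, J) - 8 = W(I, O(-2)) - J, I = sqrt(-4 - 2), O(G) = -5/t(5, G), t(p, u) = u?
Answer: 35/3 ≈ 11.667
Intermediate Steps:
O(G) = -5/G
T(g) = 10 (T(g) = 2*5 = 10)
I = I*sqrt(6) (I = sqrt(-6) = I*sqrt(6) ≈ 2.4495*I)
W(a, l) = -13/3 (W(a, l) = -7/2 + (5/(-3))/2 = -7/2 + (5*(-1/3))/2 = -7/2 + (1/2)*(-5/3) = -7/2 - 5/6 = -13/3)
j(m, J) = 11/6 - J/2 (j(m, J) = 4 + (-13/3 - J)/2 = 4 + (-13/6 - J/2) = 11/6 - J/2)
-j(T(2), 27) = -(11/6 - 1/2*27) = -(11/6 - 27/2) = -1*(-35/3) = 35/3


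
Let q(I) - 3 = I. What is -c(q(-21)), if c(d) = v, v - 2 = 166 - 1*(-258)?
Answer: -426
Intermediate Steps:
q(I) = 3 + I
v = 426 (v = 2 + (166 - 1*(-258)) = 2 + (166 + 258) = 2 + 424 = 426)
c(d) = 426
-c(q(-21)) = -1*426 = -426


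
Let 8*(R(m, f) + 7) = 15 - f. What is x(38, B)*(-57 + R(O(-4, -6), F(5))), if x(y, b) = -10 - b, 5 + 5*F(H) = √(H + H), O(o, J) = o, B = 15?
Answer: 1550 + 5*√10/8 ≈ 1552.0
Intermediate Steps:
F(H) = -1 + √2*√H/5 (F(H) = -1 + √(H + H)/5 = -1 + √(2*H)/5 = -1 + (√2*√H)/5 = -1 + √2*√H/5)
R(m, f) = -41/8 - f/8 (R(m, f) = -7 + (15 - f)/8 = -7 + (15/8 - f/8) = -41/8 - f/8)
x(38, B)*(-57 + R(O(-4, -6), F(5))) = (-10 - 1*15)*(-57 + (-41/8 - (-1 + √2*√5/5)/8)) = (-10 - 15)*(-57 + (-41/8 - (-1 + √10/5)/8)) = -25*(-57 + (-41/8 + (⅛ - √10/40))) = -25*(-57 + (-5 - √10/40)) = -25*(-62 - √10/40) = 1550 + 5*√10/8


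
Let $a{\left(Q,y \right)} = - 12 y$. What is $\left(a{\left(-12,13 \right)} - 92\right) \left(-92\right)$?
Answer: $22816$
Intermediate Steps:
$\left(a{\left(-12,13 \right)} - 92\right) \left(-92\right) = \left(\left(-12\right) 13 - 92\right) \left(-92\right) = \left(-156 - 92\right) \left(-92\right) = \left(-248\right) \left(-92\right) = 22816$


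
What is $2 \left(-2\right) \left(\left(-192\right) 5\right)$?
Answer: $3840$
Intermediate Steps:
$2 \left(-2\right) \left(\left(-192\right) 5\right) = \left(-4\right) \left(-960\right) = 3840$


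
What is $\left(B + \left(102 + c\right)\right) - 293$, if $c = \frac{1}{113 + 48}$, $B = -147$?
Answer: $- \frac{54417}{161} \approx -337.99$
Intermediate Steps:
$c = \frac{1}{161} \approx 0.0062112$
$\left(B + \left(102 + c\right)\right) - 293 = \left(-147 + \left(102 + \frac{1}{161}\right)\right) - 293 = \left(-147 + \frac{16423}{161}\right) - 293 = - \frac{7244}{161} - 293 = - \frac{54417}{161}$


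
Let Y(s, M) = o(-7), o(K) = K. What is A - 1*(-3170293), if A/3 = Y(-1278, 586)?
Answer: 3170272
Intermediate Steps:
Y(s, M) = -7
A = -21 (A = 3*(-7) = -21)
A - 1*(-3170293) = -21 - 1*(-3170293) = -21 + 3170293 = 3170272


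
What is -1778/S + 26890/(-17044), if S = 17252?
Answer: -30888157/18377693 ≈ -1.6807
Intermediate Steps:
-1778/S + 26890/(-17044) = -1778/17252 + 26890/(-17044) = -1778*1/17252 + 26890*(-1/17044) = -889/8626 - 13445/8522 = -30888157/18377693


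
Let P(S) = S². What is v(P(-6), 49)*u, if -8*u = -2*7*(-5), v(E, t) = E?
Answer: -315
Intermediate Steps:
u = -35/4 (u = -(-2*7)*(-5)/8 = -(-7)*(-5)/4 = -⅛*70 = -35/4 ≈ -8.7500)
v(P(-6), 49)*u = (-6)²*(-35/4) = 36*(-35/4) = -315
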